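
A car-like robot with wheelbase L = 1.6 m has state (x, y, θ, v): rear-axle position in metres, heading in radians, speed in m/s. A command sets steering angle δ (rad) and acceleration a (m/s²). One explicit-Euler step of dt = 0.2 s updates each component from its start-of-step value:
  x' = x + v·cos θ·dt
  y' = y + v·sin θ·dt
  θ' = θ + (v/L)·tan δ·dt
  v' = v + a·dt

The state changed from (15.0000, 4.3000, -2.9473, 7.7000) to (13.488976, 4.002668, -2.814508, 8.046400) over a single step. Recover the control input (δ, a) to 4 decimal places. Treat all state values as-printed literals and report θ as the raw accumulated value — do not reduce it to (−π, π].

δ = 0.1371, a = 1.7320

a = (v'−v)/dt = (0.346400)/0.2 = 1.7320
Δθ = θ'−θ = 0.132792;  (v·dt/L) = 7.7000·0.2/1.6 = 0.962500
tan δ = Δθ·L/(v·dt) = 0.137966  →  δ = 0.1371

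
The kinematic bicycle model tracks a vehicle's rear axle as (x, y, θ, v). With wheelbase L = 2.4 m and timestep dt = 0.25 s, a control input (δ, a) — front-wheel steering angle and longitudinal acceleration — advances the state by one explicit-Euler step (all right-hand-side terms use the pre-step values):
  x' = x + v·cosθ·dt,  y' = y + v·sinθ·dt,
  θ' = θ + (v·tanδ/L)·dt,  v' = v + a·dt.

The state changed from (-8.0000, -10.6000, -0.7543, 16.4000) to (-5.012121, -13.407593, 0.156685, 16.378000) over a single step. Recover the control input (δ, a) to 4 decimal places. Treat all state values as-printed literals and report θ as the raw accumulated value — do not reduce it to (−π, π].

a = (v'−v)/dt = (-0.022000)/0.25 = -0.0880
Δθ = θ'−θ = 0.910985;  (v·dt/L) = 16.4000·0.25/2.4 = 1.708333
tan δ = Δθ·L/(v·dt) = 0.533260  →  δ = 0.4899

δ = 0.4899, a = -0.0880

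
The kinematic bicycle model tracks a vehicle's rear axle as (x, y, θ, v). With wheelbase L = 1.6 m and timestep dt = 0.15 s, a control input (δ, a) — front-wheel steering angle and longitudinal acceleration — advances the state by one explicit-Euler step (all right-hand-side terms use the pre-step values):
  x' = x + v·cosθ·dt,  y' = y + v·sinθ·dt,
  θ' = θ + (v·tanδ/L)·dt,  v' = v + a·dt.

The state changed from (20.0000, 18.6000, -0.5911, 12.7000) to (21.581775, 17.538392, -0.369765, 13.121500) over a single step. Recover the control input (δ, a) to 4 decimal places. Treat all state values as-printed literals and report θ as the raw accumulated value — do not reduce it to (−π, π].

a = (v'−v)/dt = (0.421500)/0.15 = 2.8100
Δθ = θ'−θ = 0.221335;  (v·dt/L) = 12.7000·0.15/1.6 = 1.190625
tan δ = Δθ·L/(v·dt) = 0.185898  →  δ = 0.1838

δ = 0.1838, a = 2.8100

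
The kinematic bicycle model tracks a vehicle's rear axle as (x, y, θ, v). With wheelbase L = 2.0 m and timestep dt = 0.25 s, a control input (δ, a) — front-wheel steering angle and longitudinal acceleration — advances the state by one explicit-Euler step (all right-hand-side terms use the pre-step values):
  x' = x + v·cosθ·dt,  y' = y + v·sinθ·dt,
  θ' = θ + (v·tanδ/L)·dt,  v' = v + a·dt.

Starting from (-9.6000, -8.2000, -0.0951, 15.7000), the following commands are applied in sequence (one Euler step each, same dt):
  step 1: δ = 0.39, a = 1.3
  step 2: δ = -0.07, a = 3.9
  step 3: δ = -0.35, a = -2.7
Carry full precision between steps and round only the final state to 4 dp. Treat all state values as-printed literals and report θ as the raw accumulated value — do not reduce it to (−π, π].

after step 1 (δ=0.39, a=1.3): (-5.692735, -8.572705, 0.711595, 16.025000)
after step 2 (δ=-0.07, a=3.9): (-2.658718, -5.956453, 0.571147, 17.000000)
after step 3 (δ=-0.35, a=-2.7): (0.916728, -3.658914, -0.204539, 16.325000)

(0.9167, -3.6589, -0.2045, 16.3250)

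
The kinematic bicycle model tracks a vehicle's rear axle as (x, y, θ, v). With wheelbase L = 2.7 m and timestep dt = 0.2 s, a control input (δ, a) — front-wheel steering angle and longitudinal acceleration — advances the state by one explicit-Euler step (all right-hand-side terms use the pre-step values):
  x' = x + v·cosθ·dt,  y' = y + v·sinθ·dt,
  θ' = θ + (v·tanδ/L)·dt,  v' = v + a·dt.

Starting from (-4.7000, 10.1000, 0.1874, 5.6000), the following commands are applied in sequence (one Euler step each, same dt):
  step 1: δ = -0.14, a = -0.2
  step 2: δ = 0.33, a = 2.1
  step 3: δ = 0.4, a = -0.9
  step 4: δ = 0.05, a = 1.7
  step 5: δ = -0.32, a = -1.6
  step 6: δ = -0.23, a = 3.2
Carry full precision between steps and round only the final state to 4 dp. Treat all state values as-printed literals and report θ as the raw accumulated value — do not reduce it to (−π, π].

(1.8885, 12.2237, 0.2271, 6.4600)

after step 1 (δ=-0.14, a=-0.2): (-3.599609, 10.308662, 0.128944, 5.560000)
after step 2 (δ=0.33, a=2.1): (-2.496841, 10.451650, 0.270013, 5.980000)
after step 3 (δ=0.4, a=-0.9): (-1.344175, 10.770676, 0.457295, 5.800000)
after step 4 (δ=0.05, a=1.7): (-0.303364, 11.282842, 0.478794, 6.140000)
after step 5 (δ=-0.32, a=-1.6): (0.786548, 11.848593, 0.328073, 5.820000)
after step 6 (δ=-0.23, a=3.2): (1.888466, 12.223656, 0.227132, 6.460000)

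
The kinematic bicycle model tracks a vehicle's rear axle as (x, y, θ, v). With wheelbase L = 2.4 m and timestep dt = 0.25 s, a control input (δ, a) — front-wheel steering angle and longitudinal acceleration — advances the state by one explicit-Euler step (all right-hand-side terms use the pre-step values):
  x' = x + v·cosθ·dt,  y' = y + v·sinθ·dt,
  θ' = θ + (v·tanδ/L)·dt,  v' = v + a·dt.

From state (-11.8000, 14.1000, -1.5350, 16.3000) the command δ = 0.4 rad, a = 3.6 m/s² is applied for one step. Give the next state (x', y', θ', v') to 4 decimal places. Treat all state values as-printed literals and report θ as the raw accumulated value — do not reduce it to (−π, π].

(-11.6542, 10.0276, -0.8171, 17.2000)

x' = -11.8000 + 16.3000·cos(-1.5350)·0.25 = -11.6542
y' = 14.1000 + 16.3000·sin(-1.5350)·0.25 = 10.0276
θ' = -1.5350 + (16.3000/2.4)·tan(0.4)·0.25 = -0.8171
v' = 16.3000 + 3.6000·0.25 = 17.2000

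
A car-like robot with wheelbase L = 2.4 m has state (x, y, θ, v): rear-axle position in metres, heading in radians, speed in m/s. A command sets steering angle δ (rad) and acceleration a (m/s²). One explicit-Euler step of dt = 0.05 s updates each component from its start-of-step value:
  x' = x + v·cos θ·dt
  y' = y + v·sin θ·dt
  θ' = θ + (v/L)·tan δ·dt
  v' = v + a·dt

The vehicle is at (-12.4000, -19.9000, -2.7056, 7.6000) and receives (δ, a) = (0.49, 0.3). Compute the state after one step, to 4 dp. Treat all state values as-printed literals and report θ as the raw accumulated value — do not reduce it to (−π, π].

(-12.7445, -20.0605, -2.6211, 7.6150)

x' = -12.4000 + 7.6000·cos(-2.7056)·0.05 = -12.7445
y' = -19.9000 + 7.6000·sin(-2.7056)·0.05 = -20.0605
θ' = -2.7056 + (7.6000/2.4)·tan(0.49)·0.05 = -2.6211
v' = 7.6000 + 0.3000·0.05 = 7.6150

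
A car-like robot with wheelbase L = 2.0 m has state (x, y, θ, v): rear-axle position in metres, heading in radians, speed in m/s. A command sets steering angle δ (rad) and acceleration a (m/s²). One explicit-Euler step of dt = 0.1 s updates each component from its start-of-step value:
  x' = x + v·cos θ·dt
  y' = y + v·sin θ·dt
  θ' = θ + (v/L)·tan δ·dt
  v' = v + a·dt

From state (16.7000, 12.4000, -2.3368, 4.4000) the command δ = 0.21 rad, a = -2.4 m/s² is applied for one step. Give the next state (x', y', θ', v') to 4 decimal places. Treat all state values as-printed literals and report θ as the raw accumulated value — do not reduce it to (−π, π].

x' = 16.7000 + 4.4000·cos(-2.3368)·0.1 = 16.3950
y' = 12.4000 + 4.4000·sin(-2.3368)·0.1 = 12.0829
θ' = -2.3368 + (4.4000/2.0)·tan(0.21)·0.1 = -2.2899
v' = 4.4000 − 2.4000·0.1 = 4.1600

(16.3950, 12.0829, -2.2899, 4.1600)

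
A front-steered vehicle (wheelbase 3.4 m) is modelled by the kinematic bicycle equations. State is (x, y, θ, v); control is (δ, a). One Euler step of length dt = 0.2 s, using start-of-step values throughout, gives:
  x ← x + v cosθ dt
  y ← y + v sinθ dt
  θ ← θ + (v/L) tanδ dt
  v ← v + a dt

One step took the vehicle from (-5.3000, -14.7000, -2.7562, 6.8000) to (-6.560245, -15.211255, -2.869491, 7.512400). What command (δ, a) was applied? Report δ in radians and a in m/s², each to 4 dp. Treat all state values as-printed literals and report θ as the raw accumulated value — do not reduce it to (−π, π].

δ = -0.2760, a = 3.5620

a = (v'−v)/dt = (0.712400)/0.2 = 3.5620
Δθ = θ'−θ = -0.113291;  (v·dt/L) = 6.8000·0.2/3.4 = 0.400000
tan δ = Δθ·L/(v·dt) = -0.283227  →  δ = -0.2760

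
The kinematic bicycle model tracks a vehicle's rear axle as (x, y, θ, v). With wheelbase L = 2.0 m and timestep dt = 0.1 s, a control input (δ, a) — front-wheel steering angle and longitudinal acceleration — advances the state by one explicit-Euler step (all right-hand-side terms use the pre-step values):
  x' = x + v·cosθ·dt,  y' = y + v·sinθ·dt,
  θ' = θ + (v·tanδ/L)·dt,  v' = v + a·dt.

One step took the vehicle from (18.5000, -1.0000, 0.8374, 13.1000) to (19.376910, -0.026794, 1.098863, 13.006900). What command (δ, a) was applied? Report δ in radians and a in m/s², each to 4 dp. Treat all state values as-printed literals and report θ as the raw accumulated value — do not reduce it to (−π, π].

δ = 0.3798, a = -0.9310

a = (v'−v)/dt = (-0.093100)/0.1 = -0.9310
Δθ = θ'−θ = 0.261463;  (v·dt/L) = 13.1000·0.1/2.0 = 0.655000
tan δ = Δθ·L/(v·dt) = 0.399180  →  δ = 0.3798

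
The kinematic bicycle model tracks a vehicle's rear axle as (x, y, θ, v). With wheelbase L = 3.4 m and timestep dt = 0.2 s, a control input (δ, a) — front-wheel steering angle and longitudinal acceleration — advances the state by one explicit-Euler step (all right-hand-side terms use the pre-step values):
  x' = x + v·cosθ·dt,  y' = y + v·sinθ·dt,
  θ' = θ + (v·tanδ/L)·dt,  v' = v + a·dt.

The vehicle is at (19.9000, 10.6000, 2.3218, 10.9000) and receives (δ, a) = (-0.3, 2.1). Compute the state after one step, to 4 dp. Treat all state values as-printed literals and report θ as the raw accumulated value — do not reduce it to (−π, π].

x' = 19.9000 + 10.9000·cos(2.3218)·0.2 = 18.4124
y' = 10.6000 + 10.9000·sin(2.3218)·0.2 = 12.1936
θ' = 2.3218 + (10.9000/3.4)·tan(-0.3)·0.2 = 2.1235
v' = 10.9000 + 2.1000·0.2 = 11.3200

(18.4124, 12.1936, 2.1235, 11.3200)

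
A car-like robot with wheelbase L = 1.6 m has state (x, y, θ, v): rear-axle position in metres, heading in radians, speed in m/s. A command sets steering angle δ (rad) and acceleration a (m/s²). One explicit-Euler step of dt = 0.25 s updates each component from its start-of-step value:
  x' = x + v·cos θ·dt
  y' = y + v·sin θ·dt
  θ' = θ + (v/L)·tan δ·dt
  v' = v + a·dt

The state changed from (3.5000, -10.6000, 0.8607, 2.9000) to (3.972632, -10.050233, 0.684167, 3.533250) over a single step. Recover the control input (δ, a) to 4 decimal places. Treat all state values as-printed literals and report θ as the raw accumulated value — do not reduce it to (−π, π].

δ = -0.3715, a = 2.5330

a = (v'−v)/dt = (0.633250)/0.25 = 2.5330
Δθ = θ'−θ = -0.176533;  (v·dt/L) = 2.9000·0.25/1.6 = 0.453125
tan δ = Δθ·L/(v·dt) = -0.389590  →  δ = -0.3715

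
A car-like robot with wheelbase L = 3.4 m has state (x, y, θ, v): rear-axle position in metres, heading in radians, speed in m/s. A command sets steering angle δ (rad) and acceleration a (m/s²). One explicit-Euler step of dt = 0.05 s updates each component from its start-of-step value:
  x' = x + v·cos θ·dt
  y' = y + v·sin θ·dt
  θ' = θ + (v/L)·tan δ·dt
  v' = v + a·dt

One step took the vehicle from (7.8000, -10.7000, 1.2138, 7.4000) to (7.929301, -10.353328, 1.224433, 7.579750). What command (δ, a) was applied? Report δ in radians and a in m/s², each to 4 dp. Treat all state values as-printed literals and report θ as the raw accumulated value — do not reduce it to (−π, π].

δ = 0.0974, a = 3.5950

a = (v'−v)/dt = (0.179750)/0.05 = 3.5950
Δθ = θ'−θ = 0.010633;  (v·dt/L) = 7.4000·0.05/3.4 = 0.108824
tan δ = Δθ·L/(v·dt) = 0.097709  →  δ = 0.0974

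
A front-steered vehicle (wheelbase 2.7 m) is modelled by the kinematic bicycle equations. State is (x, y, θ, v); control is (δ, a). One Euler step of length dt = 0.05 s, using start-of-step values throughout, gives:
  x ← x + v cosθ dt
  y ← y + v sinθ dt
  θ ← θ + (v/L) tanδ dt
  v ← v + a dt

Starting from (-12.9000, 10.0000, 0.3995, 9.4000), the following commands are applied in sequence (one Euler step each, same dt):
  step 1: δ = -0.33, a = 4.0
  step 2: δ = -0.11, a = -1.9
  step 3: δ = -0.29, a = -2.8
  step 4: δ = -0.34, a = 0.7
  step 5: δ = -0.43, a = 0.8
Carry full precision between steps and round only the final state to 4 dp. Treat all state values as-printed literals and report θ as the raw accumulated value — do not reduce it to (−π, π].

after step 1 (δ=-0.33, a=4.0): (-12.467010, 10.182810, 0.339875, 9.600000)
after step 2 (δ=-0.11, a=-1.9): (-12.014468, 10.342828, 0.320240, 9.505000)
after step 3 (δ=-0.29, a=-2.8): (-11.563380, 10.492434, 0.267714, 9.365000)
after step 4 (δ=-0.34, a=0.7): (-11.111809, 10.616299, 0.206367, 9.400000)
after step 5 (δ=-0.43, a=0.8): (-10.651782, 10.712605, 0.126533, 9.440000)

(-10.6518, 10.7126, 0.1265, 9.4400)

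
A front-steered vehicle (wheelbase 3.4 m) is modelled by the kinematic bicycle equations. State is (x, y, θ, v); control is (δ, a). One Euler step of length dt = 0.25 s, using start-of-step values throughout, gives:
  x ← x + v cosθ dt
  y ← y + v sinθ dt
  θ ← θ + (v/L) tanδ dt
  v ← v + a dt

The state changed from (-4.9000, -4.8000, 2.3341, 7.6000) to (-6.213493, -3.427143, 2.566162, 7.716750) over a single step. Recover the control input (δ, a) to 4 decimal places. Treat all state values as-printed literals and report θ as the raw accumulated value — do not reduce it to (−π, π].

a = (v'−v)/dt = (0.116750)/0.25 = 0.4670
Δθ = θ'−θ = 0.232062;  (v·dt/L) = 7.6000·0.25/3.4 = 0.558824
tan δ = Δθ·L/(v·dt) = 0.415269  →  δ = 0.3936

δ = 0.3936, a = 0.4670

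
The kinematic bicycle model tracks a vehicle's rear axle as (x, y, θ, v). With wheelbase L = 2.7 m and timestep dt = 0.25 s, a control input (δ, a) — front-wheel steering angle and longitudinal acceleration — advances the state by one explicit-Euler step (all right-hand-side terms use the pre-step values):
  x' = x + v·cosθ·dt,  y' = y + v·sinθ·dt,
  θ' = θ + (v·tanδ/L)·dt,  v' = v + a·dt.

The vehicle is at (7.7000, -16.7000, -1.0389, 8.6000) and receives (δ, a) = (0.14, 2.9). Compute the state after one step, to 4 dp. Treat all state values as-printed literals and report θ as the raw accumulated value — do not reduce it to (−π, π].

x' = 7.7000 + 8.6000·cos(-1.0389)·0.25 = 8.7904
y' = -16.7000 + 8.6000·sin(-1.0389)·0.25 = -18.5530
θ' = -1.0389 + (8.6000/2.7)·tan(0.14)·0.25 = -0.9267
v' = 8.6000 + 2.9000·0.25 = 9.3250

(8.7904, -18.5530, -0.9267, 9.3250)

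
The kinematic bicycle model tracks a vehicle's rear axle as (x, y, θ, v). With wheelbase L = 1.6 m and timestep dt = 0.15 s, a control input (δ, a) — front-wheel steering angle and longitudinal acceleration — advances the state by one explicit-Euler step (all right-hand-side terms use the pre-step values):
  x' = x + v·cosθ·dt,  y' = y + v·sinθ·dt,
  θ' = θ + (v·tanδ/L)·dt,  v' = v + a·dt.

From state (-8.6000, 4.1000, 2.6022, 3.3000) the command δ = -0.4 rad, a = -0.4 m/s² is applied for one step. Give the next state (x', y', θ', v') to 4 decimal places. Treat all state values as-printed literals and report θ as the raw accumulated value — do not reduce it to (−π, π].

x' = -8.6000 + 3.3000·cos(2.6022)·0.15 = -9.0247
y' = 4.1000 + 3.3000·sin(2.6022)·0.15 = 4.3542
θ' = 2.6022 + (3.3000/1.6)·tan(-0.4)·0.15 = 2.4714
v' = 3.3000 − 0.4000·0.15 = 3.2400

(-9.0247, 4.3542, 2.4714, 3.2400)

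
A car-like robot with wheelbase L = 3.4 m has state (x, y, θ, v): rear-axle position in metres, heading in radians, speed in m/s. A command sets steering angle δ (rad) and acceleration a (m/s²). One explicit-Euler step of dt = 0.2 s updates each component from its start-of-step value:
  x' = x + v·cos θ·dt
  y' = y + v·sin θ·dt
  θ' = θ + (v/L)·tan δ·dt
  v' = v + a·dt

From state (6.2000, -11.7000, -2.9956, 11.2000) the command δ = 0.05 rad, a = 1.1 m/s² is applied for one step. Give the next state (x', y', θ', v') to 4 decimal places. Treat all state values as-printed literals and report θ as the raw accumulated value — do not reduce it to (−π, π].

x' = 6.2000 + 11.2000·cos(-2.9956)·0.2 = 3.9838
y' = -11.7000 + 11.2000·sin(-2.9956)·0.2 = -12.0259
θ' = -2.9956 + (11.2000/3.4)·tan(0.05)·0.2 = -2.9626
v' = 11.2000 + 1.1000·0.2 = 11.4200

(3.9838, -12.0259, -2.9626, 11.4200)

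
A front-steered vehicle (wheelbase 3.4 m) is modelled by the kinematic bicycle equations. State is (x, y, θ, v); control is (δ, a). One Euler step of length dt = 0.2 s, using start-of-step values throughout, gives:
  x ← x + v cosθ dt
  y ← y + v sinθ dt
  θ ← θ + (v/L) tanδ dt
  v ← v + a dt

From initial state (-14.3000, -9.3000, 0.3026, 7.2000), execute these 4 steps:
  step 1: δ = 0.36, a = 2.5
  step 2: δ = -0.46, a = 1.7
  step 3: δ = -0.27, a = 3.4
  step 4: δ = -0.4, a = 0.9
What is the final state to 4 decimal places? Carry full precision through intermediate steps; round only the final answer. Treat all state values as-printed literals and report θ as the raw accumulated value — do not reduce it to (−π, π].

after step 1 (δ=0.36, a=2.5): (-12.925427, -8.870876, 0.462018, 7.700000)
after step 2 (δ=-0.46, a=1.7): (-11.546888, -8.184413, 0.237609, 8.040000)
after step 3 (δ=-0.27, a=3.4): (-9.984067, -7.805923, 0.106718, 8.720000)
after step 4 (δ=-0.4, a=0.9): (-8.249988, -7.620160, -0.110150, 8.900000)

(-8.2500, -7.6202, -0.1101, 8.9000)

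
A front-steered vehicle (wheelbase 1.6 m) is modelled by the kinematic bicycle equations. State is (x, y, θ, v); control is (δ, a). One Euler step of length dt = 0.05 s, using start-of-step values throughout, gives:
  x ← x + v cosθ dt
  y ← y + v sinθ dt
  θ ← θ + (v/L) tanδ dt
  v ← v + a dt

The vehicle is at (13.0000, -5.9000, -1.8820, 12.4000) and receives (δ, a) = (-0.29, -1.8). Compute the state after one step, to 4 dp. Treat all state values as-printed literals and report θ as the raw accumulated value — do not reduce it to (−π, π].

x' = 13.0000 + 12.4000·cos(-1.8820)·0.05 = 12.8102
y' = -5.9000 + 12.4000·sin(-1.8820)·0.05 = -6.4902
θ' = -1.8820 + (12.4000/1.6)·tan(-0.29)·0.05 = -1.9976
v' = 12.4000 − 1.8000·0.05 = 12.3100

(12.8102, -6.4902, -1.9976, 12.3100)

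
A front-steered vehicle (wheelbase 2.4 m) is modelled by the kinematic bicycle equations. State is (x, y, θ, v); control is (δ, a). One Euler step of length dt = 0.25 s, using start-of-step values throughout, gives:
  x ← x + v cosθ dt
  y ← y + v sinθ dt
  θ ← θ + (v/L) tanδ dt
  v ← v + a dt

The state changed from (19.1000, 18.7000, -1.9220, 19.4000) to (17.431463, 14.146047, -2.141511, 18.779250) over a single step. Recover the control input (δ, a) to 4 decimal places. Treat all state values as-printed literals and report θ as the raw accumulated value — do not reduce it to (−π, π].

a = (v'−v)/dt = (-0.620750)/0.25 = -2.4830
Δθ = θ'−θ = -0.219511;  (v·dt/L) = 19.4000·0.25/2.4 = 2.020833
tan δ = Δθ·L/(v·dt) = -0.108624  →  δ = -0.1082

δ = -0.1082, a = -2.4830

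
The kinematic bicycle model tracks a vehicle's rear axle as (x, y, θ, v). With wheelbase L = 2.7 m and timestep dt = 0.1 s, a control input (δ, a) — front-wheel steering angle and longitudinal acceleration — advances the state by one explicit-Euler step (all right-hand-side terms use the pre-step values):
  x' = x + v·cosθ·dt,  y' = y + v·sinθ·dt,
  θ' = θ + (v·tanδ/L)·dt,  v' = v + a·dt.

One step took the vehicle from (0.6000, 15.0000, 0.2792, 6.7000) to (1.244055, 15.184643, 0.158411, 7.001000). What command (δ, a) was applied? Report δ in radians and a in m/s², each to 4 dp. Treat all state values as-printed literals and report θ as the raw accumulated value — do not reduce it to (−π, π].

δ = -0.4530, a = 3.0100

a = (v'−v)/dt = (0.301000)/0.1 = 3.0100
Δθ = θ'−θ = -0.120789;  (v·dt/L) = 6.7000·0.1/2.7 = 0.248148
tan δ = Δθ·L/(v·dt) = -0.486762  →  δ = -0.4530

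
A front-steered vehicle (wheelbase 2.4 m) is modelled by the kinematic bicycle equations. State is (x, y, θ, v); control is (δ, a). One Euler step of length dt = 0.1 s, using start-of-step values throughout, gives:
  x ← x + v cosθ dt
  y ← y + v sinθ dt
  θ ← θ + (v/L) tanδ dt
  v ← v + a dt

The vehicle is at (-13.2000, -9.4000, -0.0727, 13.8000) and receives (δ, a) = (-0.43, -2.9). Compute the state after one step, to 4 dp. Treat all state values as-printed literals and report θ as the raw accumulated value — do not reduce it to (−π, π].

x' = -13.2000 + 13.8000·cos(-0.0727)·0.1 = -11.8236
y' = -9.4000 + 13.8000·sin(-0.0727)·0.1 = -9.5002
θ' = -0.0727 + (13.8000/2.4)·tan(-0.43)·0.1 = -0.3364
v' = 13.8000 − 2.9000·0.1 = 13.5100

(-11.8236, -9.5002, -0.3364, 13.5100)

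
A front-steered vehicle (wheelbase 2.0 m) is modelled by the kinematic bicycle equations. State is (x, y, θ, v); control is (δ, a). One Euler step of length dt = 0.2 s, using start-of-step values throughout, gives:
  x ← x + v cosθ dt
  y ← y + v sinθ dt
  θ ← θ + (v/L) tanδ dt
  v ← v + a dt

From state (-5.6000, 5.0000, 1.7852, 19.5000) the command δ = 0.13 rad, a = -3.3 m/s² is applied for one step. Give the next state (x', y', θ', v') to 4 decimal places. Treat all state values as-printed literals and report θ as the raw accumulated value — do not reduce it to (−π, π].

(-6.4298, 8.8107, 2.0401, 18.8400)

x' = -5.6000 + 19.5000·cos(1.7852)·0.2 = -6.4298
y' = 5.0000 + 19.5000·sin(1.7852)·0.2 = 8.8107
θ' = 1.7852 + (19.5000/2.0)·tan(0.13)·0.2 = 2.0401
v' = 19.5000 − 3.3000·0.2 = 18.8400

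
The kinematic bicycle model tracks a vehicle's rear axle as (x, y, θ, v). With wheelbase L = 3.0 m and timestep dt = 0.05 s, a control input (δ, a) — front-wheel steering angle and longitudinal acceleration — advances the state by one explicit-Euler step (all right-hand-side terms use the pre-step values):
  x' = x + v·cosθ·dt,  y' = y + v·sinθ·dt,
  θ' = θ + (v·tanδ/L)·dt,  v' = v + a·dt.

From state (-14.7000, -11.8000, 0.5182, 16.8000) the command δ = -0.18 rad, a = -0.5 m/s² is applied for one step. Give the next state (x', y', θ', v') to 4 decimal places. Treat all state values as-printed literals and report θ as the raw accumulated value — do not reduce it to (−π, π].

(-13.9703, -11.3839, 0.4672, 16.7750)

x' = -14.7000 + 16.8000·cos(0.5182)·0.05 = -13.9703
y' = -11.8000 + 16.8000·sin(0.5182)·0.05 = -11.3839
θ' = 0.5182 + (16.8000/3.0)·tan(-0.18)·0.05 = 0.4672
v' = 16.8000 − 0.5000·0.05 = 16.7750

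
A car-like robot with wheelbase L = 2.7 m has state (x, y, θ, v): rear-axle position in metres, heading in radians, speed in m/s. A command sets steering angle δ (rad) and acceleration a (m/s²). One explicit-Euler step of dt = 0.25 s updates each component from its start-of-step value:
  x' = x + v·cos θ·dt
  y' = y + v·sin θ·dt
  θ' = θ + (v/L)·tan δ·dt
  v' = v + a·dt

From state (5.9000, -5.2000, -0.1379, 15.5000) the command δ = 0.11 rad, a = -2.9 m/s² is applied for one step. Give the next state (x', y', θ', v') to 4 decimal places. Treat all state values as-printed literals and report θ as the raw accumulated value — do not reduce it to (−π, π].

x' = 5.9000 + 15.5000·cos(-0.1379)·0.25 = 9.7382
y' = -5.2000 + 15.5000·sin(-0.1379)·0.25 = -5.7327
θ' = -0.1379 + (15.5000/2.7)·tan(0.11)·0.25 = 0.0206
v' = 15.5000 − 2.9000·0.25 = 14.7750

(9.7382, -5.7327, 0.0206, 14.7750)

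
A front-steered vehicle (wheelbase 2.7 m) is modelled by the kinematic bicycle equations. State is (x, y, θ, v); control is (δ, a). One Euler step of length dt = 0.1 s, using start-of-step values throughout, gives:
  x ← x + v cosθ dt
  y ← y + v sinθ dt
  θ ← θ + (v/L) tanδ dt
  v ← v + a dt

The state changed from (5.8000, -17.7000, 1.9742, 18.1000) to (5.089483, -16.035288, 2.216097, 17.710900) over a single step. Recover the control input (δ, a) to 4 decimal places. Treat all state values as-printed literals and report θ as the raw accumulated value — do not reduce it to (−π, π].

δ = 0.3463, a = -3.8910

a = (v'−v)/dt = (-0.389100)/0.1 = -3.8910
Δθ = θ'−θ = 0.241897;  (v·dt/L) = 18.1000·0.1/2.7 = 0.670370
tan δ = Δθ·L/(v·dt) = 0.360841  →  δ = 0.3463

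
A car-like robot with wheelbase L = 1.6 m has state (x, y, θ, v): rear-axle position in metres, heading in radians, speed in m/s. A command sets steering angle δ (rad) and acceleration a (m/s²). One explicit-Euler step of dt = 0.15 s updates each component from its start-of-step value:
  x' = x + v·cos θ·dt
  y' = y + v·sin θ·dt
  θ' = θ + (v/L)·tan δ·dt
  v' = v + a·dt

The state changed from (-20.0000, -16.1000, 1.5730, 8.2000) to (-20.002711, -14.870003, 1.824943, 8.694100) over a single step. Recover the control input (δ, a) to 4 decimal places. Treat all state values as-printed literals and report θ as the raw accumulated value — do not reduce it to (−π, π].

δ = 0.3167, a = 3.2940

a = (v'−v)/dt = (0.494100)/0.15 = 3.2940
Δθ = θ'−θ = 0.251943;  (v·dt/L) = 8.2000·0.15/1.6 = 0.768750
tan δ = Δθ·L/(v·dt) = 0.327731  →  δ = 0.3167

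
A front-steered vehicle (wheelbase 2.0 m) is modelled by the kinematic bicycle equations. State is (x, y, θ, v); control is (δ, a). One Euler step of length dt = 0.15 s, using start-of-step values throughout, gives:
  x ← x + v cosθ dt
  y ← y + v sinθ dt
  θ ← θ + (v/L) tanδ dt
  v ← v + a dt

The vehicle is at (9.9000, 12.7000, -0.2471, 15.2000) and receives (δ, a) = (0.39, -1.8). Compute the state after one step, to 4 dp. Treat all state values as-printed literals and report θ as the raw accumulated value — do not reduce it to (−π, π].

(12.1107, 12.1423, 0.2215, 14.9300)

x' = 9.9000 + 15.2000·cos(-0.2471)·0.15 = 12.1107
y' = 12.7000 + 15.2000·sin(-0.2471)·0.15 = 12.1423
θ' = -0.2471 + (15.2000/2.0)·tan(0.39)·0.15 = 0.2215
v' = 15.2000 − 1.8000·0.15 = 14.9300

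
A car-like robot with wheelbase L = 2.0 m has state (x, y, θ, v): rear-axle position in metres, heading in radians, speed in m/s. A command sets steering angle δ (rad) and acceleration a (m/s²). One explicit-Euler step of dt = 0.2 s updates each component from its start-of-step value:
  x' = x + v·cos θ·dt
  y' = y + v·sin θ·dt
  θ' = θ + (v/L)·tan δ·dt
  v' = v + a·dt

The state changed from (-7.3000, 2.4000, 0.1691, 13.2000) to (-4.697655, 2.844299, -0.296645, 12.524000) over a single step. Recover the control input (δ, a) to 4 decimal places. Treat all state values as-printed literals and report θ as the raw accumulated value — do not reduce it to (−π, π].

a = (v'−v)/dt = (-0.676000)/0.2 = -3.3800
Δθ = θ'−θ = -0.465745;  (v·dt/L) = 13.2000·0.2/2.0 = 1.320000
tan δ = Δθ·L/(v·dt) = -0.352837  →  δ = -0.3392

δ = -0.3392, a = -3.3800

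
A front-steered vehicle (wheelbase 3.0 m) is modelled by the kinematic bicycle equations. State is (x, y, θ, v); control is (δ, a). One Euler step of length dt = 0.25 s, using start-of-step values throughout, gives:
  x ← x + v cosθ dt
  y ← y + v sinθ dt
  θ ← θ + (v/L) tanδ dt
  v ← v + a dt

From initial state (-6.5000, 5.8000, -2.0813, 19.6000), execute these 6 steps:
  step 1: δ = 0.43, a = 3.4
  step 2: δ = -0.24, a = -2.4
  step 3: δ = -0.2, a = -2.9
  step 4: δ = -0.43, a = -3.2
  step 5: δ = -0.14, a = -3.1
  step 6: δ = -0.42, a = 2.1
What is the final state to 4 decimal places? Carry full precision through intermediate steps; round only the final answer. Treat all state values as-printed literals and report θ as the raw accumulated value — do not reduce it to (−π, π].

after step 1 (δ=0.43, a=3.4): (-8.894222, 1.524757, -1.332219, 20.450000)
after step 2 (δ=-0.24, a=-2.4): (-7.686034, -3.442932, -1.749257, 19.850000)
after step 3 (δ=-0.2, a=-2.9): (-8.566952, -8.326618, -2.084573, 19.125000)
after step 4 (δ=-0.43, a=-3.2): (-10.916793, -12.490582, -2.815500, 18.325000)
after step 5 (δ=-0.14, a=-3.1): (-15.256617, -13.958156, -3.030700, 17.550000)
after step 6 (δ=-0.42, a=2.1): (-19.617168, -14.443702, -3.683812, 18.075000)

(-19.6172, -14.4437, -3.6838, 18.0750)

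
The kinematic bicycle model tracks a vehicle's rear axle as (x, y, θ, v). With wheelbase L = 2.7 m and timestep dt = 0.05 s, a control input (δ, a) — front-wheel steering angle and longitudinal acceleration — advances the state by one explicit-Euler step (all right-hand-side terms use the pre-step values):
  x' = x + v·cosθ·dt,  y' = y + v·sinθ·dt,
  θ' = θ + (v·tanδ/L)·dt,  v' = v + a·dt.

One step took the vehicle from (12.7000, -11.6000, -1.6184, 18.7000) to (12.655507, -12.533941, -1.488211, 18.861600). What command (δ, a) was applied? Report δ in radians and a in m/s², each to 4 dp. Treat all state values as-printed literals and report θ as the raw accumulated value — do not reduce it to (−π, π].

a = (v'−v)/dt = (0.161600)/0.05 = 3.2320
Δθ = θ'−θ = 0.130189;  (v·dt/L) = 18.7000·0.05/2.7 = 0.346296
tan δ = Δθ·L/(v·dt) = 0.375947  →  δ = 0.3596

δ = 0.3596, a = 3.2320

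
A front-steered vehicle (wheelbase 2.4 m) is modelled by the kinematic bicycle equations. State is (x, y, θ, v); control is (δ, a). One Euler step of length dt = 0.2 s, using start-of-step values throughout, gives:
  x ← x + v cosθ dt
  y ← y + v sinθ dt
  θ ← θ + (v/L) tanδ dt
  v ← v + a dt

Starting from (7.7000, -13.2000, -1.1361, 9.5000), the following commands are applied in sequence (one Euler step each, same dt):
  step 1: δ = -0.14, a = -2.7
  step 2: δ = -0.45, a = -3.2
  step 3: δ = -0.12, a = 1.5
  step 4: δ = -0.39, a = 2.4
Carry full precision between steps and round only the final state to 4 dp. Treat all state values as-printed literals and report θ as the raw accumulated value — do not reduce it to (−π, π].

after step 1 (δ=-0.14, a=-2.7): (8.500156, -14.923296, -1.247663, 8.960000)
after step 2 (δ=-0.45, a=-3.2): (9.069187, -16.622551, -1.608344, 8.320000)
after step 3 (δ=-0.12, a=1.5): (9.006721, -18.285379, -1.691946, 8.620000)
after step 4 (δ=-0.39, a=2.4): (8.798370, -19.996742, -1.987220, 9.100000)

(8.7984, -19.9967, -1.9872, 9.1000)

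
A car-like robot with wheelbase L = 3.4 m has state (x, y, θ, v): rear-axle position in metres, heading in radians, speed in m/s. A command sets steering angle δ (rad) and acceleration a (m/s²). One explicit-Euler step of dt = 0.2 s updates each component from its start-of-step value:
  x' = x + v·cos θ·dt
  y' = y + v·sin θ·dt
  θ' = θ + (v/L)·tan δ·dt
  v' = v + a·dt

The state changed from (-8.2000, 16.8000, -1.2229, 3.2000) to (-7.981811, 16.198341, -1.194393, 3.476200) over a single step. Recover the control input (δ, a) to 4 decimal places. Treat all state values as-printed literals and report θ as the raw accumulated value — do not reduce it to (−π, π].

δ = 0.1503, a = 1.3810

a = (v'−v)/dt = (0.276200)/0.2 = 1.3810
Δθ = θ'−θ = 0.028507;  (v·dt/L) = 3.2000·0.2/3.4 = 0.188235
tan δ = Δθ·L/(v·dt) = 0.151443  →  δ = 0.1503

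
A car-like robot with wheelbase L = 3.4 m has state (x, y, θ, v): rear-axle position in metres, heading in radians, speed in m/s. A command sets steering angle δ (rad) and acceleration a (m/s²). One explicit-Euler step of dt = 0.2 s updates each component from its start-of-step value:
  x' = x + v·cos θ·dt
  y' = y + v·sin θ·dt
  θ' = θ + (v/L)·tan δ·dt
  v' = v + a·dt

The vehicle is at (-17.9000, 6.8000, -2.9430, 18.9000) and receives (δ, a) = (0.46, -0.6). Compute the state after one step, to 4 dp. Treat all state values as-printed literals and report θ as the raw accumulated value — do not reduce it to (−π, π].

x' = -17.9000 + 18.9000·cos(-2.9430)·0.2 = -21.6057
y' = 6.8000 + 18.9000·sin(-2.9430)·0.2 = 6.0542
θ' = -2.9430 + (18.9000/3.4)·tan(0.46)·0.2 = -2.3922
v' = 18.9000 − 0.6000·0.2 = 18.7800

(-21.6057, 6.0542, -2.3922, 18.7800)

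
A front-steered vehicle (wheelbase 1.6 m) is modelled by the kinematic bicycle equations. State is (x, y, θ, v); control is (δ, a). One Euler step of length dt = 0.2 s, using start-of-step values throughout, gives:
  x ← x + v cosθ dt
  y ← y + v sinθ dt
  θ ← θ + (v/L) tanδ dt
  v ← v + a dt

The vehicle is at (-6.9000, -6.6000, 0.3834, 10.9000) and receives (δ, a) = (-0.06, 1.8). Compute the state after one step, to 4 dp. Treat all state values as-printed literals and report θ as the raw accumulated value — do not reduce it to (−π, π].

x' = -6.9000 + 10.9000·cos(0.3834)·0.2 = -4.8783
y' = -6.6000 + 10.9000·sin(0.3834)·0.2 = -5.7845
θ' = 0.3834 + (10.9000/1.6)·tan(-0.06)·0.2 = 0.3016
v' = 10.9000 + 1.8000·0.2 = 11.2600

(-4.8783, -5.7845, 0.3016, 11.2600)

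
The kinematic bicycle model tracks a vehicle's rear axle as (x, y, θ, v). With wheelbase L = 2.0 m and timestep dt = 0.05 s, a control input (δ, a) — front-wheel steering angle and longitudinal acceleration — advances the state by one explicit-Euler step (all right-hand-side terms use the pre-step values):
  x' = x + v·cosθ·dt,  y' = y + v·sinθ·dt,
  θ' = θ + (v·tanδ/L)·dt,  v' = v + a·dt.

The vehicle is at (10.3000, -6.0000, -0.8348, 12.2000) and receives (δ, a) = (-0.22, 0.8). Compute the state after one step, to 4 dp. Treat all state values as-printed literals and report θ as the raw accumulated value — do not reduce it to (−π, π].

x' = 10.3000 + 12.2000·cos(-0.8348)·0.05 = 10.7095
y' = -6.0000 + 12.2000·sin(-0.8348)·0.05 = -6.4521
θ' = -0.8348 + (12.2000/2.0)·tan(-0.22)·0.05 = -0.9030
v' = 12.2000 + 0.8000·0.05 = 12.2400

(10.7095, -6.4521, -0.9030, 12.2400)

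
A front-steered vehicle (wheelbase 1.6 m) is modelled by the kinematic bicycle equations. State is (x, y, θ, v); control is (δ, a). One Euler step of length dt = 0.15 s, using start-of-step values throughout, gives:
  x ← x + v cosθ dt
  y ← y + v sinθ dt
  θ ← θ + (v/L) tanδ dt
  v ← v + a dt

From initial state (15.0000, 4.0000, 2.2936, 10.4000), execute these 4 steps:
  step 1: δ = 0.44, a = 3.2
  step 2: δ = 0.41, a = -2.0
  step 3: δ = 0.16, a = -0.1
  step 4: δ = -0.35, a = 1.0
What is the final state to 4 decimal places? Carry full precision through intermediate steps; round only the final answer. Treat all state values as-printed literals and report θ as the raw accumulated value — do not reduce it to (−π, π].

after step 1 (δ=0.44, a=3.2): (13.968076, 5.169928, 2.752611, 10.880000)
after step 2 (δ=0.41, a=-2.0): (12.457993, 5.788858, 3.195935, 10.580000)
after step 3 (δ=0.16, a=-0.1): (10.873336, 5.702660, 3.356003, 10.565000)
after step 4 (δ=-0.35, a=1.0): (9.324873, 5.365470, 2.994454, 10.715000)

(9.3249, 5.3655, 2.9945, 10.7150)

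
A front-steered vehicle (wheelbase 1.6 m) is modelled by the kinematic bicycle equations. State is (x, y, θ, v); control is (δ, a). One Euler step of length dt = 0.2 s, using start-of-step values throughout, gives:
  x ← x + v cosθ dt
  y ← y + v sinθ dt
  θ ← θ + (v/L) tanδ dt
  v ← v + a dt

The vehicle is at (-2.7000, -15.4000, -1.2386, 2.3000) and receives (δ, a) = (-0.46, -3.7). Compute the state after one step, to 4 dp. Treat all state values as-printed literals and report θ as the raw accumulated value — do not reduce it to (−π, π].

x' = -2.7000 + 2.3000·cos(-1.2386)·0.2 = -2.5500
y' = -15.4000 + 2.3000·sin(-1.2386)·0.2 = -15.8349
θ' = -1.2386 + (2.3000/1.6)·tan(-0.46)·0.2 = -1.3810
v' = 2.3000 − 3.7000·0.2 = 1.5600

(-2.5500, -15.8349, -1.3810, 1.5600)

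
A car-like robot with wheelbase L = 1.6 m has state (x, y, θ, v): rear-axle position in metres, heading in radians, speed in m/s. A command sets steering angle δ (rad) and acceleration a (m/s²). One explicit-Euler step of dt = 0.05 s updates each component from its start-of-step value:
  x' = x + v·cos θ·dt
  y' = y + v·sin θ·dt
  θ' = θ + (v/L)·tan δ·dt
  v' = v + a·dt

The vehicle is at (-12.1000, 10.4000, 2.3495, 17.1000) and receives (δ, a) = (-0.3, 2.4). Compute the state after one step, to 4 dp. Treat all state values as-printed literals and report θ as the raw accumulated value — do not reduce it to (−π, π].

x' = -12.1000 + 17.1000·cos(2.3495)·0.05 = -12.7005
y' = 10.4000 + 17.1000·sin(2.3495)·0.05 = 11.0086
θ' = 2.3495 + (17.1000/1.6)·tan(-0.3)·0.05 = 2.1842
v' = 17.1000 + 2.4000·0.05 = 17.2200

(-12.7005, 11.0086, 2.1842, 17.2200)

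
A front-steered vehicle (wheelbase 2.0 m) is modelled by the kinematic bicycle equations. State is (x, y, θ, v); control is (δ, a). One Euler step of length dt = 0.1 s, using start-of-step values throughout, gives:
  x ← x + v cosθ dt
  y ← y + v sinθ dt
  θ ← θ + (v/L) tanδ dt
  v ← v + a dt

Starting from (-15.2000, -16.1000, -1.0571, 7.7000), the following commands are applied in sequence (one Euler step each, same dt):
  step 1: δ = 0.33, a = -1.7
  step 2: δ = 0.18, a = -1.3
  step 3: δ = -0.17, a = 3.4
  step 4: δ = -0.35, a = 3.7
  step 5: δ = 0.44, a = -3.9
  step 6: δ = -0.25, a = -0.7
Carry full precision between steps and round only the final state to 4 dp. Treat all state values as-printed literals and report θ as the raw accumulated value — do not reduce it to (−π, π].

(-12.5223, -19.8456, -0.9692, 7.6500)

after step 1 (δ=0.33, a=-1.7): (-14.821622, -16.770619, -0.925228, 7.530000)
after step 2 (δ=0.18, a=-1.3): (-14.368578, -17.372084, -0.856716, 7.400000)
after step 3 (δ=-0.17, a=3.4): (-13.883935, -17.931299, -0.920229, 7.740000)
after step 4 (δ=-0.35, a=3.7): (-13.415172, -18.547202, -1.061495, 8.110000)
after step 5 (δ=0.44, a=-3.9): (-13.019755, -19.255275, -0.870594, 7.720000)
after step 6 (δ=-0.25, a=-0.7): (-12.522299, -19.845632, -0.969156, 7.650000)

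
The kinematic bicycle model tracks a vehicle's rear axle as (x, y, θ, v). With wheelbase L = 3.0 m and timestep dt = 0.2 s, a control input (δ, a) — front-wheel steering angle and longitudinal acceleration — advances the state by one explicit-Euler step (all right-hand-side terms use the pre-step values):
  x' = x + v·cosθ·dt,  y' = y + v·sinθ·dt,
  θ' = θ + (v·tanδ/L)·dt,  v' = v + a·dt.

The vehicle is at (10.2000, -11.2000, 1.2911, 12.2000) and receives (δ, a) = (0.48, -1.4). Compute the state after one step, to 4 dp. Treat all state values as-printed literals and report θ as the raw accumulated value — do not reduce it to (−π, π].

(10.8736, -8.8548, 1.7145, 11.9200)

x' = 10.2000 + 12.2000·cos(1.2911)·0.2 = 10.8736
y' = -11.2000 + 12.2000·sin(1.2911)·0.2 = -8.8548
θ' = 1.2911 + (12.2000/3.0)·tan(0.48)·0.2 = 1.7145
v' = 12.2000 − 1.4000·0.2 = 11.9200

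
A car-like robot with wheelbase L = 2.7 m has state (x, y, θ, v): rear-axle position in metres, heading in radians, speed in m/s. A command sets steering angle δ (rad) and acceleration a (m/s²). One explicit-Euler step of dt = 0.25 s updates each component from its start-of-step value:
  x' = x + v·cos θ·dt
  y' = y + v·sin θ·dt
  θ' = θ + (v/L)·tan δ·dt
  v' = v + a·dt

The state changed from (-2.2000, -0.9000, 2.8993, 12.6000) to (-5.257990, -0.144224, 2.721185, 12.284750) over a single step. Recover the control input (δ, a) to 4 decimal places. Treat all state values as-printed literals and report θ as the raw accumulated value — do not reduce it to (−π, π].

a = (v'−v)/dt = (-0.315250)/0.25 = -1.2610
Δθ = θ'−θ = -0.178115;  (v·dt/L) = 12.6000·0.25/2.7 = 1.166667
tan δ = Δθ·L/(v·dt) = -0.152670  →  δ = -0.1515

δ = -0.1515, a = -1.2610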